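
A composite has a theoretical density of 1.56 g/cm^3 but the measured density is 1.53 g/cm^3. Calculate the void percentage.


Void% = (rho_theo - rho_actual)/rho_theo * 100 = (1.56 - 1.53)/1.56 * 100 = 1.92%

1.92%


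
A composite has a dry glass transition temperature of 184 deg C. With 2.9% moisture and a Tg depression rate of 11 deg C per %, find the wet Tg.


Tg_wet = Tg_dry - k*moisture = 184 - 11*2.9 = 152.1 deg C

152.1 deg C


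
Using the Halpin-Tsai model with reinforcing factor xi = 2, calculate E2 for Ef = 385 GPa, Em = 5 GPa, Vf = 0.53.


eta = (Ef/Em - 1)/(Ef/Em + xi) = (77.0 - 1)/(77.0 + 2) = 0.962
E2 = Em*(1+xi*eta*Vf)/(1-eta*Vf) = 20.6 GPa

20.6 GPa


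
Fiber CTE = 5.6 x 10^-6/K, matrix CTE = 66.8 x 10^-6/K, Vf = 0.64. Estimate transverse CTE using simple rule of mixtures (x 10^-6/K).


alpha_2 = alpha_f*Vf + alpha_m*(1-Vf) = 5.6*0.64 + 66.8*0.36 = 27.6 x 10^-6/K

27.6 x 10^-6/K


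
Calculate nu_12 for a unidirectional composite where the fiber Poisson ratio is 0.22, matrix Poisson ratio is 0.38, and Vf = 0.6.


nu_12 = nu_f*Vf + nu_m*(1-Vf) = 0.22*0.6 + 0.38*0.4 = 0.284

0.284


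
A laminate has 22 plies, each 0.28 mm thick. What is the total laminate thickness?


h = n * t_ply = 22 * 0.28 = 6.16 mm

6.16 mm


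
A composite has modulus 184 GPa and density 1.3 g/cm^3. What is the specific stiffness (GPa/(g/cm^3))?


Specific stiffness = E/rho = 184/1.3 = 141.5 GPa/(g/cm^3)

141.5 GPa/(g/cm^3)


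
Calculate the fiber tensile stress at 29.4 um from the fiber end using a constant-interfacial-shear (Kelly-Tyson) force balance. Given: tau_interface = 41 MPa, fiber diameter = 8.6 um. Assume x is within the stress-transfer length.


Force balance: sigma_f * (pi*d^2/4) = tau * (pi*d) * x  ->  sigma_f = 4 * tau * x / d
sigma_f = 4 * 41 * 29.4 / 8.6 = 560.7 MPa

560.7 MPa


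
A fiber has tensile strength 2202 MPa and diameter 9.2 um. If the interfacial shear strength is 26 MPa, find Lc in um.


Lc = sigma_f * d / (2 * tau_i) = 2202 * 9.2 / (2 * 26) = 389.6 um

389.6 um


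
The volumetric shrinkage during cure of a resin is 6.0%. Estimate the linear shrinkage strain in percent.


Linear shrinkage ≈ vol_shrink/3 = 6.0/3 = 2.0%

2.0%


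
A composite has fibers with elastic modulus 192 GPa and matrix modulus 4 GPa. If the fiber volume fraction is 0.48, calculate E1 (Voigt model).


E1 = Ef*Vf + Em*(1-Vf) = 192*0.48 + 4*0.52 = 94.24 GPa

94.24 GPa


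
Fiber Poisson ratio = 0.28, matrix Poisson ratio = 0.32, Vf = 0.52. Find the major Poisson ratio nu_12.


nu_12 = nu_f*Vf + nu_m*(1-Vf) = 0.28*0.52 + 0.32*0.48 = 0.2992

0.2992


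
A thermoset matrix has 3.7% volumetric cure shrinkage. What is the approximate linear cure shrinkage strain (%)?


Linear shrinkage ≈ vol_shrink/3 = 3.7/3 = 1.233%

1.233%


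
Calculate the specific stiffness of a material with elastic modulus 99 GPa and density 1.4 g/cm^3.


Specific stiffness = E/rho = 99/1.4 = 70.7 GPa/(g/cm^3)

70.7 GPa/(g/cm^3)


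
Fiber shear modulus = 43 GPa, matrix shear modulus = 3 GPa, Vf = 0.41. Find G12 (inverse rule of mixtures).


1/G12 = Vf/Gf + (1-Vf)/Gm = 0.41/43 + 0.59/3
G12 = 4.85 GPa

4.85 GPa


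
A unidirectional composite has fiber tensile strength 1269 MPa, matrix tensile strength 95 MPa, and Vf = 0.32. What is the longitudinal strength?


sigma_1 = sigma_f*Vf + sigma_m*(1-Vf) = 1269*0.32 + 95*0.68 = 470.7 MPa

470.7 MPa


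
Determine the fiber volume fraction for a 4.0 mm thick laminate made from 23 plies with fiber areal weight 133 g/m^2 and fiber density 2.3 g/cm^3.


Vf = n * FAW / (rho_f * h * 1000) = 23 * 133 / (2.3 * 4.0 * 1000) = 0.3325

0.3325


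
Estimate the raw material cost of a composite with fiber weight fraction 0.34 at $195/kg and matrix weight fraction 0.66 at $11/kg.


Cost = cost_f*Wf + cost_m*Wm = 195*0.34 + 11*0.66 = $73.56/kg

$73.56/kg


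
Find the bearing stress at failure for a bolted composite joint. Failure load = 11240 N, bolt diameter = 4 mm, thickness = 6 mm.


sigma_br = F/(d*h) = 11240/(4*6) = 468.3 MPa

468.3 MPa


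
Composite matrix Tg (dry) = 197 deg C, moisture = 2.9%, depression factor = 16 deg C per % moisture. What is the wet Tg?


Tg_wet = Tg_dry - k*moisture = 197 - 16*2.9 = 150.6 deg C

150.6 deg C


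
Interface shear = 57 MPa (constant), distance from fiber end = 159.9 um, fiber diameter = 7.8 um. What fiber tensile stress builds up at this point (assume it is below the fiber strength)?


Force balance: sigma_f * (pi*d^2/4) = tau * (pi*d) * x  ->  sigma_f = 4 * tau * x / d
sigma_f = 4 * 57 * 159.9 / 7.8 = 4674.0 MPa

4674.0 MPa


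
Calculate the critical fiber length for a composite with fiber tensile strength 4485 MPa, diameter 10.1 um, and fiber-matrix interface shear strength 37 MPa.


Lc = sigma_f * d / (2 * tau_i) = 4485 * 10.1 / (2 * 37) = 612.1 um

612.1 um


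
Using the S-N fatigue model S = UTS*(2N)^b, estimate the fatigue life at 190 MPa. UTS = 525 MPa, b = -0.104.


N = 0.5 * (S/UTS)^(1/b) = 0.5 * (190/525)^(1/-0.104) = 8775.1713 cycles

8775.1713 cycles


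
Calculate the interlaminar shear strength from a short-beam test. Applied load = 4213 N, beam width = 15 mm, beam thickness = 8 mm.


ILSS = 3F/(4bh) = 3*4213/(4*15*8) = 26.33 MPa

26.33 MPa


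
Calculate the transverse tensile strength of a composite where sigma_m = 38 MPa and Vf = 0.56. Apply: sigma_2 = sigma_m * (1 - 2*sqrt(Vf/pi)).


factor = 1 - 2*sqrt(0.56/pi) = 0.1556
sigma_2 = 38 * 0.1556 = 5.91 MPa

5.91 MPa


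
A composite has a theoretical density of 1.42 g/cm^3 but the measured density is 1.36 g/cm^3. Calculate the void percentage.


Void% = (rho_theo - rho_actual)/rho_theo * 100 = (1.42 - 1.36)/1.42 * 100 = 4.23%

4.23%


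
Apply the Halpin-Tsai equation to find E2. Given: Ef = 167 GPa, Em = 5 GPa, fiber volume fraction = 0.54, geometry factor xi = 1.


eta = (Ef/Em - 1)/(Ef/Em + xi) = (33.4 - 1)/(33.4 + 1) = 0.9419
E2 = Em*(1+xi*eta*Vf)/(1-eta*Vf) = 15.35 GPa

15.35 GPa


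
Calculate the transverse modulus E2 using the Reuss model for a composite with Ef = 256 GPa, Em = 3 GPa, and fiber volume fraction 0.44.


1/E2 = Vf/Ef + (1-Vf)/Em = 0.44/256 + 0.56/3
E2 = 5.31 GPa

5.31 GPa


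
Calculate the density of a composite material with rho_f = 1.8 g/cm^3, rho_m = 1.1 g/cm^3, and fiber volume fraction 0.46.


rho_c = rho_f*Vf + rho_m*(1-Vf) = 1.8*0.46 + 1.1*0.54 = 1.422 g/cm^3

1.422 g/cm^3


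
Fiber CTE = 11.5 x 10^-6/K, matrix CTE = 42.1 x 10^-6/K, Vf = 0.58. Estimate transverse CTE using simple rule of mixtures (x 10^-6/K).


alpha_2 = alpha_f*Vf + alpha_m*(1-Vf) = 11.5*0.58 + 42.1*0.42 = 24.4 x 10^-6/K

24.4 x 10^-6/K


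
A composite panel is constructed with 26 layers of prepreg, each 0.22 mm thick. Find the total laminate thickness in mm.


h = n * t_ply = 26 * 0.22 = 5.72 mm

5.72 mm


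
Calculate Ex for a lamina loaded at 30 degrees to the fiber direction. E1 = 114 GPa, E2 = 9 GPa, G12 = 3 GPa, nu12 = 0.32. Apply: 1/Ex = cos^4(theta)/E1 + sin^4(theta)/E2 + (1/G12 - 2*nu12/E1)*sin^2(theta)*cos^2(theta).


cos^4(30) = 0.5625, sin^4(30) = 0.0625, sin^2(30)*cos^2(30) = 0.1875
1/G12 - 2*nu12/E1 = 1/3 - 2*0.32/114 = 0.327719 GPa^-1
1/Ex = 0.5625/114 + 0.0625/9 + 0.327719*0.1875 = 0.073326 GPa^-1
Ex = 13.64 GPa

13.64 GPa


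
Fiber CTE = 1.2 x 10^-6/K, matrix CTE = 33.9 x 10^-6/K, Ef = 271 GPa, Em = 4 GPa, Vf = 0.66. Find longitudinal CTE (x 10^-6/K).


E1 = Ef*Vf + Em*(1-Vf) = 180.22
alpha_1 = (alpha_f*Ef*Vf + alpha_m*Em*(1-Vf))/E1 = 1.45 x 10^-6/K

1.45 x 10^-6/K


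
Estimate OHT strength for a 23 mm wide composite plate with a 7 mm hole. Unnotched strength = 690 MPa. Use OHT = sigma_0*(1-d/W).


OHT = sigma_0*(1-d/W) = 690*(1-7/23) = 480.0 MPa

480.0 MPa


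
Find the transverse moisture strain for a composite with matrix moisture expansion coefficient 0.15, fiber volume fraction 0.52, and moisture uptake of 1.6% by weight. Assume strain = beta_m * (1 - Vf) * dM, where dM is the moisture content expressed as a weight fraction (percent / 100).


dM = 1.6/100 = 0.016
strain = beta_m * (1-Vf) * dM = 0.15 * 0.48 * 0.016 = 0.001152

0.001152


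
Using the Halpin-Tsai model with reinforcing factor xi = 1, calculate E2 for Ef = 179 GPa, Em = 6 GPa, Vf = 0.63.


eta = (Ef/Em - 1)/(Ef/Em + xi) = (29.8333 - 1)/(29.8333 + 1) = 0.9351
E2 = Em*(1+xi*eta*Vf)/(1-eta*Vf) = 23.21 GPa

23.21 GPa


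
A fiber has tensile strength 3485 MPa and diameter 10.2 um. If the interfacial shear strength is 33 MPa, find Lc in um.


Lc = sigma_f * d / (2 * tau_i) = 3485 * 10.2 / (2 * 33) = 538.6 um

538.6 um


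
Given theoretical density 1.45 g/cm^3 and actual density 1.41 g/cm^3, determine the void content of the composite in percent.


Void% = (rho_theo - rho_actual)/rho_theo * 100 = (1.45 - 1.41)/1.45 * 100 = 2.76%

2.76%


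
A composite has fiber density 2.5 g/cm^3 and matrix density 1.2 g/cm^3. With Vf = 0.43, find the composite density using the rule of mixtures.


rho_c = rho_f*Vf + rho_m*(1-Vf) = 2.5*0.43 + 1.2*0.57 = 1.759 g/cm^3

1.759 g/cm^3


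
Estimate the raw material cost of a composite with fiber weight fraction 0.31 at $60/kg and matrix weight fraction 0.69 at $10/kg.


Cost = cost_f*Wf + cost_m*Wm = 60*0.31 + 10*0.69 = $25.5/kg

$25.5/kg


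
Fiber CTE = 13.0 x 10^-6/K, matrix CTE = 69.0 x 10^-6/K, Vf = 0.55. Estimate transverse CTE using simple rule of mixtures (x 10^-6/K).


alpha_2 = alpha_f*Vf + alpha_m*(1-Vf) = 13.0*0.55 + 69.0*0.45 = 38.2 x 10^-6/K

38.2 x 10^-6/K


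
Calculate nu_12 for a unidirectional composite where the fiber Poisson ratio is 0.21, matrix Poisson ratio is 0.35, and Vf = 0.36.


nu_12 = nu_f*Vf + nu_m*(1-Vf) = 0.21*0.36 + 0.35*0.64 = 0.2996

0.2996


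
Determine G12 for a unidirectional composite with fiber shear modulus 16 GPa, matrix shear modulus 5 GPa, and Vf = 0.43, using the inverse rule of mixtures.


1/G12 = Vf/Gf + (1-Vf)/Gm = 0.43/16 + 0.57/5
G12 = 7.1 GPa

7.1 GPa


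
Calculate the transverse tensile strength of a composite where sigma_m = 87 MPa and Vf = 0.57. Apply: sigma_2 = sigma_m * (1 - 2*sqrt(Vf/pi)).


factor = 1 - 2*sqrt(0.57/pi) = 0.1481
sigma_2 = 87 * 0.1481 = 12.88 MPa

12.88 MPa


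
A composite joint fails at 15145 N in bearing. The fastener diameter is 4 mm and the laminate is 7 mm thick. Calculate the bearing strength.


sigma_br = F/(d*h) = 15145/(4*7) = 540.9 MPa

540.9 MPa


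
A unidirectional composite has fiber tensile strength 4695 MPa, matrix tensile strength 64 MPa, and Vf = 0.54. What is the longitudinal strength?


sigma_1 = sigma_f*Vf + sigma_m*(1-Vf) = 4695*0.54 + 64*0.46 = 2564.7 MPa

2564.7 MPa


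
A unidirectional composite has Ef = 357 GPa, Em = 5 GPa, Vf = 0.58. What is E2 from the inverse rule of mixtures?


1/E2 = Vf/Ef + (1-Vf)/Em = 0.58/357 + 0.42/5
E2 = 11.68 GPa

11.68 GPa


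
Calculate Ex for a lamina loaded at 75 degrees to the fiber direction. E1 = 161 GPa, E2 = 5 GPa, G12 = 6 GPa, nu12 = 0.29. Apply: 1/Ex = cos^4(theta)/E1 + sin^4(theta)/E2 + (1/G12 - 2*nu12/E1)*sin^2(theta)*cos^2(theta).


cos^4(75) = 0.004487, sin^4(75) = 0.870513, sin^2(75)*cos^2(75) = 0.0625
1/G12 - 2*nu12/E1 = 1/6 - 2*0.29/161 = 0.163064 GPa^-1
1/Ex = 0.004487/161 + 0.870513/5 + 0.163064*0.0625 = 0.1843219 GPa^-1
Ex = 5.43 GPa

5.43 GPa


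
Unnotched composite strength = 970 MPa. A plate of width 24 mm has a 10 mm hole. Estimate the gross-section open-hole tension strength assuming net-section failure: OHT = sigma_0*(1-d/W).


OHT = sigma_0*(1-d/W) = 970*(1-10/24) = 565.8 MPa

565.8 MPa


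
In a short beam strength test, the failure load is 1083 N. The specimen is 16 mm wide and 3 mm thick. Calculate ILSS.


ILSS = 3F/(4bh) = 3*1083/(4*16*3) = 16.92 MPa

16.92 MPa


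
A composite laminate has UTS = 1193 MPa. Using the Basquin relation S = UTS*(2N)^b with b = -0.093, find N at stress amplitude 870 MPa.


N = 0.5 * (S/UTS)^(1/b) = 0.5 * (870/1193)^(1/-0.093) = 14.9070 cycles

14.9070 cycles


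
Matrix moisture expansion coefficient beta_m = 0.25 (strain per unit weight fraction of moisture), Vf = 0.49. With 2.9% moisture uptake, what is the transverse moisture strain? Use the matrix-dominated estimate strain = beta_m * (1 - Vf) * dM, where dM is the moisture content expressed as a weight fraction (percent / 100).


dM = 2.9/100 = 0.029
strain = beta_m * (1-Vf) * dM = 0.25 * 0.51 * 0.029 = 0.0036975

0.0036975


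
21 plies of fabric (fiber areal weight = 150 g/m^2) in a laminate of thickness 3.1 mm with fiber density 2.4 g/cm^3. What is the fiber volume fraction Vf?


Vf = n * FAW / (rho_f * h * 1000) = 21 * 150 / (2.4 * 3.1 * 1000) = 0.4234

0.4234


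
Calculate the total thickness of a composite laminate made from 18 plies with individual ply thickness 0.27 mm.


h = n * t_ply = 18 * 0.27 = 4.86 mm

4.86 mm


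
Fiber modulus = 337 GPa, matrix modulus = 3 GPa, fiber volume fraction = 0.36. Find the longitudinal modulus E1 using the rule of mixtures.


E1 = Ef*Vf + Em*(1-Vf) = 337*0.36 + 3*0.64 = 123.24 GPa

123.24 GPa


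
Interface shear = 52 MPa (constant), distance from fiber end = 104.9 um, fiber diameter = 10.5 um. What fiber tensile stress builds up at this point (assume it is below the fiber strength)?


Force balance: sigma_f * (pi*d^2/4) = tau * (pi*d) * x  ->  sigma_f = 4 * tau * x / d
sigma_f = 4 * 52 * 104.9 / 10.5 = 2078.0 MPa

2078.0 MPa


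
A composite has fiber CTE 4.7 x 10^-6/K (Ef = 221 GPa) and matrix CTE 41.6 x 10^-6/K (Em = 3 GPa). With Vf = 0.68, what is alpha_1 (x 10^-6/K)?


E1 = Ef*Vf + Em*(1-Vf) = 151.24
alpha_1 = (alpha_f*Ef*Vf + alpha_m*Em*(1-Vf))/E1 = 4.93 x 10^-6/K

4.93 x 10^-6/K


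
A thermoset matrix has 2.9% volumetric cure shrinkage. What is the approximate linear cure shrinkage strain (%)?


Linear shrinkage ≈ vol_shrink/3 = 2.9/3 = 0.967%

0.967%


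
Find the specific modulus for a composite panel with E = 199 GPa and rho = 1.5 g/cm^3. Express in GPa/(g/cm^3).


Specific stiffness = E/rho = 199/1.5 = 132.7 GPa/(g/cm^3)

132.7 GPa/(g/cm^3)


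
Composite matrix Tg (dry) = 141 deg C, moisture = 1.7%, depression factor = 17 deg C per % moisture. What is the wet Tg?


Tg_wet = Tg_dry - k*moisture = 141 - 17*1.7 = 112.1 deg C

112.1 deg C


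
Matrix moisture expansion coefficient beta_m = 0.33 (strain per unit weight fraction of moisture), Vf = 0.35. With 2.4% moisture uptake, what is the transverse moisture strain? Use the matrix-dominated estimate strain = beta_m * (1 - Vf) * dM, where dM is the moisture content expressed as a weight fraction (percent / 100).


dM = 2.4/100 = 0.024
strain = beta_m * (1-Vf) * dM = 0.33 * 0.65 * 0.024 = 0.005148

0.005148


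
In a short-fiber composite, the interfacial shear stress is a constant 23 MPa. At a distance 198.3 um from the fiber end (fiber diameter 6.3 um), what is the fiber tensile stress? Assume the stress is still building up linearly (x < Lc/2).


Force balance: sigma_f * (pi*d^2/4) = tau * (pi*d) * x  ->  sigma_f = 4 * tau * x / d
sigma_f = 4 * 23 * 198.3 / 6.3 = 2895.8 MPa

2895.8 MPa


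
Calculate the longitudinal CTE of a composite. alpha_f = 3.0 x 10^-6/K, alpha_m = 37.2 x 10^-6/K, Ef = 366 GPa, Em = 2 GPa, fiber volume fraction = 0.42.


E1 = Ef*Vf + Em*(1-Vf) = 154.88
alpha_1 = (alpha_f*Ef*Vf + alpha_m*Em*(1-Vf))/E1 = 3.26 x 10^-6/K

3.26 x 10^-6/K


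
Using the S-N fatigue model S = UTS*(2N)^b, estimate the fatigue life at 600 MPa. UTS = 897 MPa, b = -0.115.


N = 0.5 * (S/UTS)^(1/b) = 0.5 * (600/897)^(1/-0.115) = 16.5040 cycles

16.5040 cycles


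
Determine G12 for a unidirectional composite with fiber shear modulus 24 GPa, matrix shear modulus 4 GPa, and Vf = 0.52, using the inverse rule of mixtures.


1/G12 = Vf/Gf + (1-Vf)/Gm = 0.52/24 + 0.48/4
G12 = 7.06 GPa

7.06 GPa


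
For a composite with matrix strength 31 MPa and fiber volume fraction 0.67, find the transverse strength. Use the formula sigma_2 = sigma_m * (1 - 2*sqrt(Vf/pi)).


factor = 1 - 2*sqrt(0.67/pi) = 0.0764
sigma_2 = 31 * 0.0764 = 2.37 MPa

2.37 MPa


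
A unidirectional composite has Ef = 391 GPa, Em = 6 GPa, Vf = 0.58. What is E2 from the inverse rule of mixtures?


1/E2 = Vf/Ef + (1-Vf)/Em = 0.58/391 + 0.42/6
E2 = 13.99 GPa

13.99 GPa


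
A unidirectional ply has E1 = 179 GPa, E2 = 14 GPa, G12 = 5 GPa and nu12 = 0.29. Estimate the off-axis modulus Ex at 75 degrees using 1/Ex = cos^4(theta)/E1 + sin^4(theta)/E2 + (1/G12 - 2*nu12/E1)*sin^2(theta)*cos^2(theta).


cos^4(75) = 0.004487, sin^4(75) = 0.870513, sin^2(75)*cos^2(75) = 0.0625
1/G12 - 2*nu12/E1 = 1/5 - 2*0.29/179 = 0.19676 GPa^-1
1/Ex = 0.004487/179 + 0.870513/14 + 0.19676*0.0625 = 0.074502 GPa^-1
Ex = 13.42 GPa

13.42 GPa


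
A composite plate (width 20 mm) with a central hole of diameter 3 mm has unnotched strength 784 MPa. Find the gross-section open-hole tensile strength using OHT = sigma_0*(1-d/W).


OHT = sigma_0*(1-d/W) = 784*(1-3/20) = 666.4 MPa

666.4 MPa


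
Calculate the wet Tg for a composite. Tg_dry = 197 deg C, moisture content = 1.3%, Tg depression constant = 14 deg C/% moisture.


Tg_wet = Tg_dry - k*moisture = 197 - 14*1.3 = 178.8 deg C

178.8 deg C


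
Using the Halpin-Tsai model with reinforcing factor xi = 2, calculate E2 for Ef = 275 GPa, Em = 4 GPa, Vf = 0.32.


eta = (Ef/Em - 1)/(Ef/Em + xi) = (68.75 - 1)/(68.75 + 2) = 0.9576
E2 = Em*(1+xi*eta*Vf)/(1-eta*Vf) = 9.3 GPa

9.3 GPa


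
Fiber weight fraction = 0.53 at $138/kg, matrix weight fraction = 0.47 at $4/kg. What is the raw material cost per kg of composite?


Cost = cost_f*Wf + cost_m*Wm = 138*0.53 + 4*0.47 = $75.02/kg

$75.02/kg


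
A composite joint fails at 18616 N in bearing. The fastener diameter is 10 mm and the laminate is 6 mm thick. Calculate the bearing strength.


sigma_br = F/(d*h) = 18616/(10*6) = 310.3 MPa

310.3 MPa


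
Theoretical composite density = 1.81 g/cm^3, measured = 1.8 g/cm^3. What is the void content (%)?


Void% = (rho_theo - rho_actual)/rho_theo * 100 = (1.81 - 1.8)/1.81 * 100 = 0.55%

0.55%


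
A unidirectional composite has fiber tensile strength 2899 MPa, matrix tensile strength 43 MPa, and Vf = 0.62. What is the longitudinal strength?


sigma_1 = sigma_f*Vf + sigma_m*(1-Vf) = 2899*0.62 + 43*0.38 = 1813.7 MPa

1813.7 MPa


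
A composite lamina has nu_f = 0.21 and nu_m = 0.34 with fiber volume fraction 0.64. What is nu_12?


nu_12 = nu_f*Vf + nu_m*(1-Vf) = 0.21*0.64 + 0.34*0.36 = 0.2568

0.2568


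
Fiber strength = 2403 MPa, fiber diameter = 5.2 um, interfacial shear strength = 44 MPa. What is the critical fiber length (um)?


Lc = sigma_f * d / (2 * tau_i) = 2403 * 5.2 / (2 * 44) = 142.0 um

142.0 um


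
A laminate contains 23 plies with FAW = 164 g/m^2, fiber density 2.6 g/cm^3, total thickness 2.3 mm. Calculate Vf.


Vf = n * FAW / (rho_f * h * 1000) = 23 * 164 / (2.6 * 2.3 * 1000) = 0.6308

0.6308


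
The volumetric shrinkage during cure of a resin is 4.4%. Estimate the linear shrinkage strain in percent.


Linear shrinkage ≈ vol_shrink/3 = 4.4/3 = 1.467%

1.467%


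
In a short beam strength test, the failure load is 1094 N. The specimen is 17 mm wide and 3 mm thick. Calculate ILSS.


ILSS = 3F/(4bh) = 3*1094/(4*17*3) = 16.09 MPa

16.09 MPa


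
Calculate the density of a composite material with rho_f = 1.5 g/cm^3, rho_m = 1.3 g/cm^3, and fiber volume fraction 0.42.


rho_c = rho_f*Vf + rho_m*(1-Vf) = 1.5*0.42 + 1.3*0.58 = 1.384 g/cm^3

1.384 g/cm^3


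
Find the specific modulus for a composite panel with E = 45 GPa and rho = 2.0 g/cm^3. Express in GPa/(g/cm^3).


Specific stiffness = E/rho = 45/2.0 = 22.5 GPa/(g/cm^3)

22.5 GPa/(g/cm^3)


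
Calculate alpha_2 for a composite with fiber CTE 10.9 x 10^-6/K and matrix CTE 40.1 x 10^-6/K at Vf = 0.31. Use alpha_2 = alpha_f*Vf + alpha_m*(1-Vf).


alpha_2 = alpha_f*Vf + alpha_m*(1-Vf) = 10.9*0.31 + 40.1*0.69 = 31.0 x 10^-6/K

31.0 x 10^-6/K


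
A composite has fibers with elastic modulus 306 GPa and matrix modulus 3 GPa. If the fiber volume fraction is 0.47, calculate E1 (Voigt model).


E1 = Ef*Vf + Em*(1-Vf) = 306*0.47 + 3*0.53 = 145.41 GPa

145.41 GPa


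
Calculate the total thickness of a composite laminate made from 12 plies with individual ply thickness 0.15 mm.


h = n * t_ply = 12 * 0.15 = 1.8 mm

1.8 mm


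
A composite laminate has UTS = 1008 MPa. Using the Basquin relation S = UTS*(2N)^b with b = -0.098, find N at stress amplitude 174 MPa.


N = 0.5 * (S/UTS)^(1/b) = 0.5 * (174/1008)^(1/-0.098) = 3.0463e+07 cycles

3.0463e+07 cycles


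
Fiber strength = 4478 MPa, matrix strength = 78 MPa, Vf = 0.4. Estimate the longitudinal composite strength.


sigma_1 = sigma_f*Vf + sigma_m*(1-Vf) = 4478*0.4 + 78*0.6 = 1838.0 MPa

1838.0 MPa


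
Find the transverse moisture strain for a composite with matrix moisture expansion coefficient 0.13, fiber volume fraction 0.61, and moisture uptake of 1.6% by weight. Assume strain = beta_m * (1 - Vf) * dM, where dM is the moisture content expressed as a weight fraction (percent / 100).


dM = 1.6/100 = 0.016
strain = beta_m * (1-Vf) * dM = 0.13 * 0.39 * 0.016 = 0.0008112

0.0008112


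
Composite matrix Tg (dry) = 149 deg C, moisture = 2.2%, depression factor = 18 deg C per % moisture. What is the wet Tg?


Tg_wet = Tg_dry - k*moisture = 149 - 18*2.2 = 109.4 deg C

109.4 deg C


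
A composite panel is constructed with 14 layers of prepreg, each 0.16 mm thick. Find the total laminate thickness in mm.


h = n * t_ply = 14 * 0.16 = 2.24 mm

2.24 mm


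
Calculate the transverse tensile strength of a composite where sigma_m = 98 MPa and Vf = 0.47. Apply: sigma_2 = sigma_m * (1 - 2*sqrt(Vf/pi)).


factor = 1 - 2*sqrt(0.47/pi) = 0.2264
sigma_2 = 98 * 0.2264 = 22.19 MPa

22.19 MPa


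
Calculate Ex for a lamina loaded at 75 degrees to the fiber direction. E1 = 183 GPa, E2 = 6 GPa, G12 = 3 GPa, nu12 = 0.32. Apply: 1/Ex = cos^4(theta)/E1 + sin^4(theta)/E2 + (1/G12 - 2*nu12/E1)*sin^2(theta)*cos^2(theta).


cos^4(75) = 0.004487, sin^4(75) = 0.870513, sin^2(75)*cos^2(75) = 0.0625
1/G12 - 2*nu12/E1 = 1/3 - 2*0.32/183 = 0.329836 GPa^-1
1/Ex = 0.004487/183 + 0.870513/6 + 0.329836*0.0625 = 0.1657247 GPa^-1
Ex = 6.03 GPa

6.03 GPa


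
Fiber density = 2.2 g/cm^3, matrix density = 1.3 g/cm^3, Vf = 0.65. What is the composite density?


rho_c = rho_f*Vf + rho_m*(1-Vf) = 2.2*0.65 + 1.3*0.35 = 1.885 g/cm^3

1.885 g/cm^3


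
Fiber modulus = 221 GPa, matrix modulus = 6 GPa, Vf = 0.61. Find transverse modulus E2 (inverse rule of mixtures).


1/E2 = Vf/Ef + (1-Vf)/Em = 0.61/221 + 0.39/6
E2 = 14.76 GPa

14.76 GPa


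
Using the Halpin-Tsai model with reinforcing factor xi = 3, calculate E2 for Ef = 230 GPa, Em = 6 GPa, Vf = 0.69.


eta = (Ef/Em - 1)/(Ef/Em + xi) = (38.3333 - 1)/(38.3333 + 3) = 0.9032
E2 = Em*(1+xi*eta*Vf)/(1-eta*Vf) = 45.7 GPa

45.7 GPa


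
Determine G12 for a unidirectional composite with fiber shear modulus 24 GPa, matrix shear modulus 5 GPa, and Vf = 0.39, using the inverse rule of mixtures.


1/G12 = Vf/Gf + (1-Vf)/Gm = 0.39/24 + 0.61/5
G12 = 7.23 GPa

7.23 GPa


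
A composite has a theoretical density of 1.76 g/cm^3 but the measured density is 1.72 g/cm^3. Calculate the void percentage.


Void% = (rho_theo - rho_actual)/rho_theo * 100 = (1.76 - 1.72)/1.76 * 100 = 2.27%

2.27%


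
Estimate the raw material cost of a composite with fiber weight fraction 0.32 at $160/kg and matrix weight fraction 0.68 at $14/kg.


Cost = cost_f*Wf + cost_m*Wm = 160*0.32 + 14*0.68 = $60.72/kg

$60.72/kg


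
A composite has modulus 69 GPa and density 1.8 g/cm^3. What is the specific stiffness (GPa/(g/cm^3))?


Specific stiffness = E/rho = 69/1.8 = 38.3 GPa/(g/cm^3)

38.3 GPa/(g/cm^3)


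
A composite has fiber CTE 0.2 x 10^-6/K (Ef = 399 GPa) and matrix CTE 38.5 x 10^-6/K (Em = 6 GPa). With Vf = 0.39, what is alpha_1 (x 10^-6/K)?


E1 = Ef*Vf + Em*(1-Vf) = 159.27
alpha_1 = (alpha_f*Ef*Vf + alpha_m*Em*(1-Vf))/E1 = 1.08 x 10^-6/K

1.08 x 10^-6/K


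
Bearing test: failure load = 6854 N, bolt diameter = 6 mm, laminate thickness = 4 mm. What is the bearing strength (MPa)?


sigma_br = F/(d*h) = 6854/(6*4) = 285.6 MPa

285.6 MPa


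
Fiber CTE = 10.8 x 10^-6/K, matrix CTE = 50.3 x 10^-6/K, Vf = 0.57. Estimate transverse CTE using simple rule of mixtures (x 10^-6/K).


alpha_2 = alpha_f*Vf + alpha_m*(1-Vf) = 10.8*0.57 + 50.3*0.43 = 27.8 x 10^-6/K

27.8 x 10^-6/K


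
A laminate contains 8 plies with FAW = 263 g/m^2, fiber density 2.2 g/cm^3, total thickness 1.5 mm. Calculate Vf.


Vf = n * FAW / (rho_f * h * 1000) = 8 * 263 / (2.2 * 1.5 * 1000) = 0.6376

0.6376


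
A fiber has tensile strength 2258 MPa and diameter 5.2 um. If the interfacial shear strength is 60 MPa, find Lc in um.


Lc = sigma_f * d / (2 * tau_i) = 2258 * 5.2 / (2 * 60) = 97.8 um

97.8 um


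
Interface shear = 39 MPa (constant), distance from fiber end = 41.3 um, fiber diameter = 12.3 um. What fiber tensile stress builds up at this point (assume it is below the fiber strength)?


Force balance: sigma_f * (pi*d^2/4) = tau * (pi*d) * x  ->  sigma_f = 4 * tau * x / d
sigma_f = 4 * 39 * 41.3 / 12.3 = 523.8 MPa

523.8 MPa


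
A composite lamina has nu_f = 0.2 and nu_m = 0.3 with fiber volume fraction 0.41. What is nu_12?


nu_12 = nu_f*Vf + nu_m*(1-Vf) = 0.2*0.41 + 0.3*0.59 = 0.259

0.259


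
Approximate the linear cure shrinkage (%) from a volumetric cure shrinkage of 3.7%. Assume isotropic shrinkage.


Linear shrinkage ≈ vol_shrink/3 = 3.7/3 = 1.233%

1.233%


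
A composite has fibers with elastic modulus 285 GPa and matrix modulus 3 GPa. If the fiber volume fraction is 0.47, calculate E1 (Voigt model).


E1 = Ef*Vf + Em*(1-Vf) = 285*0.47 + 3*0.53 = 135.54 GPa

135.54 GPa


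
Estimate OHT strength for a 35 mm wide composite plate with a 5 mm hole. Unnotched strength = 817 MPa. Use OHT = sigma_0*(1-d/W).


OHT = sigma_0*(1-d/W) = 817*(1-5/35) = 700.3 MPa

700.3 MPa


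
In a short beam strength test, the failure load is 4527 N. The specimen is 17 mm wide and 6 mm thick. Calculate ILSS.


ILSS = 3F/(4bh) = 3*4527/(4*17*6) = 33.29 MPa

33.29 MPa


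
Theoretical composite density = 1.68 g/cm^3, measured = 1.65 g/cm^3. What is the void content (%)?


Void% = (rho_theo - rho_actual)/rho_theo * 100 = (1.68 - 1.65)/1.68 * 100 = 1.79%

1.79%


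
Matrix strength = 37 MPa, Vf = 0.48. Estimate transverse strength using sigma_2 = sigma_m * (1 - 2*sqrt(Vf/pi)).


factor = 1 - 2*sqrt(0.48/pi) = 0.2182
sigma_2 = 37 * 0.2182 = 8.07 MPa

8.07 MPa


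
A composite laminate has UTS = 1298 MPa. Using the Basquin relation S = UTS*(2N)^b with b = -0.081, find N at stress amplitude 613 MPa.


N = 0.5 * (S/UTS)^(1/b) = 0.5 * (613/1298)^(1/-0.081) = 5264.6288 cycles

5264.6288 cycles


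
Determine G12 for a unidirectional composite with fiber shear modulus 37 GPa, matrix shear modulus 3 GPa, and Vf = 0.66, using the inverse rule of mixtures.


1/G12 = Vf/Gf + (1-Vf)/Gm = 0.66/37 + 0.34/3
G12 = 7.62 GPa

7.62 GPa


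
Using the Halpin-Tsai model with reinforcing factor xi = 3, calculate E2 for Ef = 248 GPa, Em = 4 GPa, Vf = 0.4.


eta = (Ef/Em - 1)/(Ef/Em + xi) = (62.0 - 1)/(62.0 + 3) = 0.9385
E2 = Em*(1+xi*eta*Vf)/(1-eta*Vf) = 13.62 GPa

13.62 GPa


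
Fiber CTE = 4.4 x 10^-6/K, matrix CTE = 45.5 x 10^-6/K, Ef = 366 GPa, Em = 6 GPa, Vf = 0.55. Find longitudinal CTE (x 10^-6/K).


E1 = Ef*Vf + Em*(1-Vf) = 204.0
alpha_1 = (alpha_f*Ef*Vf + alpha_m*Em*(1-Vf))/E1 = 4.94 x 10^-6/K

4.94 x 10^-6/K


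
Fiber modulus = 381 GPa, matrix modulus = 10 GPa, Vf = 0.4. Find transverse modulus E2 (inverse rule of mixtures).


1/E2 = Vf/Ef + (1-Vf)/Em = 0.4/381 + 0.6/10
E2 = 16.38 GPa

16.38 GPa


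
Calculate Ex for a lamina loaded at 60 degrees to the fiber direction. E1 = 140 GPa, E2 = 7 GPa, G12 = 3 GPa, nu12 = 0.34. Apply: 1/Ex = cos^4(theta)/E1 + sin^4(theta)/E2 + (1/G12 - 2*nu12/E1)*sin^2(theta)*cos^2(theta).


cos^4(60) = 0.0625, sin^4(60) = 0.5625, sin^2(60)*cos^2(60) = 0.1875
1/G12 - 2*nu12/E1 = 1/3 - 2*0.34/140 = 0.328476 GPa^-1
1/Ex = 0.0625/140 + 0.5625/7 + 0.328476*0.1875 = 0.1423929 GPa^-1
Ex = 7.02 GPa

7.02 GPa


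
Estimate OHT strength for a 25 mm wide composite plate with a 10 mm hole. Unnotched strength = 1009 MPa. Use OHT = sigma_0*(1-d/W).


OHT = sigma_0*(1-d/W) = 1009*(1-10/25) = 605.4 MPa

605.4 MPa


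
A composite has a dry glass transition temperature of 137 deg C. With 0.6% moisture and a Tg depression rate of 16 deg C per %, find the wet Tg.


Tg_wet = Tg_dry - k*moisture = 137 - 16*0.6 = 127.4 deg C

127.4 deg C


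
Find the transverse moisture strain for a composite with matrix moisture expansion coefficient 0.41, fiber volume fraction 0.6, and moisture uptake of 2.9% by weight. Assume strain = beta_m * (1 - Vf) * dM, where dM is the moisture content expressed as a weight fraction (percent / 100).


dM = 2.9/100 = 0.029
strain = beta_m * (1-Vf) * dM = 0.41 * 0.4 * 0.029 = 0.004756

0.004756


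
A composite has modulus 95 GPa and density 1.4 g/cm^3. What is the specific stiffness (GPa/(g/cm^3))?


Specific stiffness = E/rho = 95/1.4 = 67.9 GPa/(g/cm^3)

67.9 GPa/(g/cm^3)


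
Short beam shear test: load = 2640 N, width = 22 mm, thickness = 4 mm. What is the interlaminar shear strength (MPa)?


ILSS = 3F/(4bh) = 3*2640/(4*22*4) = 22.5 MPa

22.5 MPa


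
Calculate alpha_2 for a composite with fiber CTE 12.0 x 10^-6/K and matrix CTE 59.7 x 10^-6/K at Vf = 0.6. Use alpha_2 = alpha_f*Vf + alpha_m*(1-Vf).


alpha_2 = alpha_f*Vf + alpha_m*(1-Vf) = 12.0*0.6 + 59.7*0.4 = 31.1 x 10^-6/K

31.1 x 10^-6/K


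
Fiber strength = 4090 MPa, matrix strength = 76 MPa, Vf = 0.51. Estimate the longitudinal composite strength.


sigma_1 = sigma_f*Vf + sigma_m*(1-Vf) = 4090*0.51 + 76*0.49 = 2123.1 MPa

2123.1 MPa


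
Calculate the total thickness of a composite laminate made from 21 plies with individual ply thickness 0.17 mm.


h = n * t_ply = 21 * 0.17 = 3.57 mm

3.57 mm


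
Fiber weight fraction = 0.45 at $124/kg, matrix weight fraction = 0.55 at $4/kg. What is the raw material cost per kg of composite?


Cost = cost_f*Wf + cost_m*Wm = 124*0.45 + 4*0.55 = $58.0/kg

$58.0/kg


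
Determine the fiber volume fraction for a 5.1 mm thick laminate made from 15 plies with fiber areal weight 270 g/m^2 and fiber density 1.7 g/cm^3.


Vf = n * FAW / (rho_f * h * 1000) = 15 * 270 / (1.7 * 5.1 * 1000) = 0.4671

0.4671


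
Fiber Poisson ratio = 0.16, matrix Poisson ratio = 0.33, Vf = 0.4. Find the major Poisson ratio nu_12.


nu_12 = nu_f*Vf + nu_m*(1-Vf) = 0.16*0.4 + 0.33*0.6 = 0.262

0.262


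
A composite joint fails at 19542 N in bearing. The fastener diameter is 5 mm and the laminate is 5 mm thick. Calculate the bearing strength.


sigma_br = F/(d*h) = 19542/(5*5) = 781.7 MPa

781.7 MPa


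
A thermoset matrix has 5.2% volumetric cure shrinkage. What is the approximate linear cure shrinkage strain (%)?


Linear shrinkage ≈ vol_shrink/3 = 5.2/3 = 1.733%

1.733%


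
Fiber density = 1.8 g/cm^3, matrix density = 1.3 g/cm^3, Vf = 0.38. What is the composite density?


rho_c = rho_f*Vf + rho_m*(1-Vf) = 1.8*0.38 + 1.3*0.62 = 1.49 g/cm^3

1.49 g/cm^3


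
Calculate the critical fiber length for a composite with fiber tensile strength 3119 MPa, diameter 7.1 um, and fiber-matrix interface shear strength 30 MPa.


Lc = sigma_f * d / (2 * tau_i) = 3119 * 7.1 / (2 * 30) = 369.1 um

369.1 um


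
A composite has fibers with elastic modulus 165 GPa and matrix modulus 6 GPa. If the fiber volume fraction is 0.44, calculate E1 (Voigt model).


E1 = Ef*Vf + Em*(1-Vf) = 165*0.44 + 6*0.56 = 75.96 GPa

75.96 GPa


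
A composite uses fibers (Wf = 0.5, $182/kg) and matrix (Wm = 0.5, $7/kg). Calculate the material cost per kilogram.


Cost = cost_f*Wf + cost_m*Wm = 182*0.5 + 7*0.5 = $94.5/kg

$94.5/kg


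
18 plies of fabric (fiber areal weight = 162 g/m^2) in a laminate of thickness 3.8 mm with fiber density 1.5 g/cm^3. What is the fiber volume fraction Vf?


Vf = n * FAW / (rho_f * h * 1000) = 18 * 162 / (1.5 * 3.8 * 1000) = 0.5116

0.5116


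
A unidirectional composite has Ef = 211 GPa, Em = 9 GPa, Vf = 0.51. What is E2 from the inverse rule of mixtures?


1/E2 = Vf/Ef + (1-Vf)/Em = 0.51/211 + 0.49/9
E2 = 17.59 GPa

17.59 GPa


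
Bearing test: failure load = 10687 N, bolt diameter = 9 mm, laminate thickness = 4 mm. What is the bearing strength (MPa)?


sigma_br = F/(d*h) = 10687/(9*4) = 296.9 MPa

296.9 MPa


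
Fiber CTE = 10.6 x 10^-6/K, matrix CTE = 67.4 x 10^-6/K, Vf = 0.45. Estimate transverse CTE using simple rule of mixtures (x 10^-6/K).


alpha_2 = alpha_f*Vf + alpha_m*(1-Vf) = 10.6*0.45 + 67.4*0.55 = 41.8 x 10^-6/K

41.8 x 10^-6/K


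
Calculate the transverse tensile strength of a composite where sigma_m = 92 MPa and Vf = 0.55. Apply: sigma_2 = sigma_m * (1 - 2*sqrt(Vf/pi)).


factor = 1 - 2*sqrt(0.55/pi) = 0.1632
sigma_2 = 92 * 0.1632 = 15.01 MPa

15.01 MPa


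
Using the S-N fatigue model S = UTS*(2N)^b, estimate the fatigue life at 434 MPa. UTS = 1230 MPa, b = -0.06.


N = 0.5 * (S/UTS)^(1/b) = 0.5 * (434/1230)^(1/-0.06) = 1.7347e+07 cycles

1.7347e+07 cycles


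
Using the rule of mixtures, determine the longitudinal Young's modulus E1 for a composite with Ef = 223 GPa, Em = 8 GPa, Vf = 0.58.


E1 = Ef*Vf + Em*(1-Vf) = 223*0.58 + 8*0.42 = 132.7 GPa

132.7 GPa


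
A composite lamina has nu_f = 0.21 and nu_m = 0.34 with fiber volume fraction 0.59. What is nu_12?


nu_12 = nu_f*Vf + nu_m*(1-Vf) = 0.21*0.59 + 0.34*0.41 = 0.2633

0.2633


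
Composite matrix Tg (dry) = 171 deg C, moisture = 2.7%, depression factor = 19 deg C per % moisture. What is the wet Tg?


Tg_wet = Tg_dry - k*moisture = 171 - 19*2.7 = 119.7 deg C

119.7 deg C


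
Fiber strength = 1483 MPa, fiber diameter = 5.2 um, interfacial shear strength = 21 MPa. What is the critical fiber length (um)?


Lc = sigma_f * d / (2 * tau_i) = 1483 * 5.2 / (2 * 21) = 183.6 um

183.6 um


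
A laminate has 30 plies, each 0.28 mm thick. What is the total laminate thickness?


h = n * t_ply = 30 * 0.28 = 8.4 mm

8.4 mm


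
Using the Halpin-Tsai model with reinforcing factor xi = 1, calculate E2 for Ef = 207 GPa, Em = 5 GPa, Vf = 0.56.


eta = (Ef/Em - 1)/(Ef/Em + xi) = (41.4 - 1)/(41.4 + 1) = 0.9528
E2 = Em*(1+xi*eta*Vf)/(1-eta*Vf) = 16.44 GPa

16.44 GPa


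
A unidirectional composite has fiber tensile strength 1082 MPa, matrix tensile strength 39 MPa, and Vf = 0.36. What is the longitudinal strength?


sigma_1 = sigma_f*Vf + sigma_m*(1-Vf) = 1082*0.36 + 39*0.64 = 414.5 MPa

414.5 MPa


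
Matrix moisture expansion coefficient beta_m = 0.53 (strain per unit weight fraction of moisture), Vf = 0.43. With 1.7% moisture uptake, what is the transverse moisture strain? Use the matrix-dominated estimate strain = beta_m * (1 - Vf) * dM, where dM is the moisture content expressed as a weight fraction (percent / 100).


dM = 1.7/100 = 0.017
strain = beta_m * (1-Vf) * dM = 0.53 * 0.57 * 0.017 = 0.0051357

0.0051357


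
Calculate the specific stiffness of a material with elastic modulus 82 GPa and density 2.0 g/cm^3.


Specific stiffness = E/rho = 82/2.0 = 41.0 GPa/(g/cm^3)

41.0 GPa/(g/cm^3)


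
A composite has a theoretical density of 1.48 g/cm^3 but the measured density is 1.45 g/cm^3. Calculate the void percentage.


Void% = (rho_theo - rho_actual)/rho_theo * 100 = (1.48 - 1.45)/1.48 * 100 = 2.03%

2.03%


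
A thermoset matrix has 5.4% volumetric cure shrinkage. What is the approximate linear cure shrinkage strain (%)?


Linear shrinkage ≈ vol_shrink/3 = 5.4/3 = 1.8%

1.8%


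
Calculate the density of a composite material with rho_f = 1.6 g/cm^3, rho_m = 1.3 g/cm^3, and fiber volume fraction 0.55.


rho_c = rho_f*Vf + rho_m*(1-Vf) = 1.6*0.55 + 1.3*0.45 = 1.465 g/cm^3

1.465 g/cm^3


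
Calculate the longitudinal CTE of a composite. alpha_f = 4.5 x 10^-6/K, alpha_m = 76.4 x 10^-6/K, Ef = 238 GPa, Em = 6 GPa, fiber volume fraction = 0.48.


E1 = Ef*Vf + Em*(1-Vf) = 117.36
alpha_1 = (alpha_f*Ef*Vf + alpha_m*Em*(1-Vf))/E1 = 6.41 x 10^-6/K

6.41 x 10^-6/K


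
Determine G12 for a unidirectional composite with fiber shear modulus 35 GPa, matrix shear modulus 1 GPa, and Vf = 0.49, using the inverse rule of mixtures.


1/G12 = Vf/Gf + (1-Vf)/Gm = 0.49/35 + 0.51/1
G12 = 1.91 GPa

1.91 GPa


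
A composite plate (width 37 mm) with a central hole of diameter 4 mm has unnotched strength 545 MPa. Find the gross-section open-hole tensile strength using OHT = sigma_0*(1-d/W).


OHT = sigma_0*(1-d/W) = 545*(1-4/37) = 486.1 MPa

486.1 MPa


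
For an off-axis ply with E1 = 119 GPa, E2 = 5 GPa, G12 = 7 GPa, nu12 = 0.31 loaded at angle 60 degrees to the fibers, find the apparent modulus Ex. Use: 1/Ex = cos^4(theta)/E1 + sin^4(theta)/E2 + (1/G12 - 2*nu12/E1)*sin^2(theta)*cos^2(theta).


cos^4(60) = 0.0625, sin^4(60) = 0.5625, sin^2(60)*cos^2(60) = 0.1875
1/G12 - 2*nu12/E1 = 1/7 - 2*0.31/119 = 0.137647 GPa^-1
1/Ex = 0.0625/119 + 0.5625/5 + 0.137647*0.1875 = 0.138834 GPa^-1
Ex = 7.2 GPa

7.2 GPa


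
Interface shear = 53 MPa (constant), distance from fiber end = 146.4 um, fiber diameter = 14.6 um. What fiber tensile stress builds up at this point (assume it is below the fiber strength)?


Force balance: sigma_f * (pi*d^2/4) = tau * (pi*d) * x  ->  sigma_f = 4 * tau * x / d
sigma_f = 4 * 53 * 146.4 / 14.6 = 2125.8 MPa

2125.8 MPa


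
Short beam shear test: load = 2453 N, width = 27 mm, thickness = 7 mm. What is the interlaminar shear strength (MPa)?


ILSS = 3F/(4bh) = 3*2453/(4*27*7) = 9.73 MPa

9.73 MPa


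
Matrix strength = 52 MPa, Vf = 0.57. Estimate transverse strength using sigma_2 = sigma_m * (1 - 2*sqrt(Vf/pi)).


factor = 1 - 2*sqrt(0.57/pi) = 0.1481
sigma_2 = 52 * 0.1481 = 7.7 MPa

7.7 MPa


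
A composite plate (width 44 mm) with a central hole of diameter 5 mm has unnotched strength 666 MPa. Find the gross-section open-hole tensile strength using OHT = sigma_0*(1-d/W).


OHT = sigma_0*(1-d/W) = 666*(1-5/44) = 590.3 MPa

590.3 MPa


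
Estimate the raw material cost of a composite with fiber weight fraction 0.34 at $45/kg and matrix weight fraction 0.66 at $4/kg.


Cost = cost_f*Wf + cost_m*Wm = 45*0.34 + 4*0.66 = $17.94/kg

$17.94/kg


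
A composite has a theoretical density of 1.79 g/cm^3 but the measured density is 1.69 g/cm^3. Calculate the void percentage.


Void% = (rho_theo - rho_actual)/rho_theo * 100 = (1.79 - 1.69)/1.79 * 100 = 5.59%

5.59%


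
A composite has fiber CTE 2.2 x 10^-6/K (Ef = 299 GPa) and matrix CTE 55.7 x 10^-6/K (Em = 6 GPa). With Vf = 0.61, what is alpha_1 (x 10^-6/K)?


E1 = Ef*Vf + Em*(1-Vf) = 184.73
alpha_1 = (alpha_f*Ef*Vf + alpha_m*Em*(1-Vf))/E1 = 2.88 x 10^-6/K

2.88 x 10^-6/K


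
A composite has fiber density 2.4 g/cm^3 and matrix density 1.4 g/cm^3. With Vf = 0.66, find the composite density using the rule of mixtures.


rho_c = rho_f*Vf + rho_m*(1-Vf) = 2.4*0.66 + 1.4*0.34 = 2.06 g/cm^3

2.06 g/cm^3


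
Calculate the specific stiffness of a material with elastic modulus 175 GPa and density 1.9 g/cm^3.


Specific stiffness = E/rho = 175/1.9 = 92.1 GPa/(g/cm^3)

92.1 GPa/(g/cm^3)


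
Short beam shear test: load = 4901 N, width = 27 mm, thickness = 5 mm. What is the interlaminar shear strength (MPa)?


ILSS = 3F/(4bh) = 3*4901/(4*27*5) = 27.23 MPa

27.23 MPa


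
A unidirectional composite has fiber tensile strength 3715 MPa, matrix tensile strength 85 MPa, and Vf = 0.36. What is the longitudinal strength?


sigma_1 = sigma_f*Vf + sigma_m*(1-Vf) = 3715*0.36 + 85*0.64 = 1391.8 MPa

1391.8 MPa
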